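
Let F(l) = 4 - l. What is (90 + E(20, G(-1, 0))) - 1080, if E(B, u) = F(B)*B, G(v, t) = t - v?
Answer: -1310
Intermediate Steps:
E(B, u) = B*(4 - B) (E(B, u) = (4 - B)*B = B*(4 - B))
(90 + E(20, G(-1, 0))) - 1080 = (90 + 20*(4 - 1*20)) - 1080 = (90 + 20*(4 - 20)) - 1080 = (90 + 20*(-16)) - 1080 = (90 - 320) - 1080 = -230 - 1080 = -1310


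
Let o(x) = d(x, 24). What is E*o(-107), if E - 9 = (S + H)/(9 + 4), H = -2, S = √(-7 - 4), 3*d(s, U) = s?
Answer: -12305/39 - 107*I*√11/39 ≈ -315.51 - 9.0995*I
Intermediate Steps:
d(s, U) = s/3
S = I*√11 (S = √(-11) = I*√11 ≈ 3.3166*I)
o(x) = x/3
E = 115/13 + I*√11/13 (E = 9 + (I*√11 - 2)/(9 + 4) = 9 + (-2 + I*√11)/13 = 9 + (-2 + I*√11)*(1/13) = 9 + (-2/13 + I*√11/13) = 115/13 + I*√11/13 ≈ 8.8462 + 0.25513*I)
E*o(-107) = (115/13 + I*√11/13)*((⅓)*(-107)) = (115/13 + I*√11/13)*(-107/3) = -12305/39 - 107*I*√11/39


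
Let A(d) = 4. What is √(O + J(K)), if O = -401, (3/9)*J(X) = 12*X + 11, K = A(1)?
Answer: 4*I*√14 ≈ 14.967*I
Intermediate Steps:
K = 4
J(X) = 33 + 36*X (J(X) = 3*(12*X + 11) = 3*(11 + 12*X) = 33 + 36*X)
√(O + J(K)) = √(-401 + (33 + 36*4)) = √(-401 + (33 + 144)) = √(-401 + 177) = √(-224) = 4*I*√14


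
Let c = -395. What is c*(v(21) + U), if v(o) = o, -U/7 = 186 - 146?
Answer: 102305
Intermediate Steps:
U = -280 (U = -7*(186 - 146) = -7*40 = -280)
c*(v(21) + U) = -395*(21 - 280) = -395*(-259) = 102305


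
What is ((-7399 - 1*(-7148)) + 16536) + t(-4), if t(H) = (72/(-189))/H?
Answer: 341987/21 ≈ 16285.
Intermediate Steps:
t(H) = -8/(21*H) (t(H) = (72*(-1/189))/H = -8/(21*H))
((-7399 - 1*(-7148)) + 16536) + t(-4) = ((-7399 - 1*(-7148)) + 16536) - 8/21/(-4) = ((-7399 + 7148) + 16536) - 8/21*(-1/4) = (-251 + 16536) + 2/21 = 16285 + 2/21 = 341987/21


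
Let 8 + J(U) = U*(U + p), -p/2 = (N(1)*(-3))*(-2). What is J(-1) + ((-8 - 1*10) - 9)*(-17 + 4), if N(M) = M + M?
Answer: 368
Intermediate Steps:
N(M) = 2*M
p = -24 (p = -2*(2*1)*(-3)*(-2) = -2*2*(-3)*(-2) = -(-12)*(-2) = -2*12 = -24)
J(U) = -8 + U*(-24 + U) (J(U) = -8 + U*(U - 24) = -8 + U*(-24 + U))
J(-1) + ((-8 - 1*10) - 9)*(-17 + 4) = (-8 + (-1)² - 24*(-1)) + ((-8 - 1*10) - 9)*(-17 + 4) = (-8 + 1 + 24) + ((-8 - 10) - 9)*(-13) = 17 + (-18 - 9)*(-13) = 17 - 27*(-13) = 17 + 351 = 368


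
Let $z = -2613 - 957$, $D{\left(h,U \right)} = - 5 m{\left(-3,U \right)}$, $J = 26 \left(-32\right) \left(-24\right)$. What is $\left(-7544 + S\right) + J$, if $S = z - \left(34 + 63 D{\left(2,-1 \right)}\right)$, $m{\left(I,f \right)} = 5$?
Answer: $10395$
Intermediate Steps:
$J = 19968$ ($J = \left(-832\right) \left(-24\right) = 19968$)
$D{\left(h,U \right)} = -25$ ($D{\left(h,U \right)} = \left(-5\right) 5 = -25$)
$z = -3570$ ($z = -2613 - 957 = -3570$)
$S = -2029$ ($S = -3570 - \left(34 + 63 \left(-25\right)\right) = -3570 - \left(34 - 1575\right) = -3570 - -1541 = -3570 + 1541 = -2029$)
$\left(-7544 + S\right) + J = \left(-7544 - 2029\right) + 19968 = -9573 + 19968 = 10395$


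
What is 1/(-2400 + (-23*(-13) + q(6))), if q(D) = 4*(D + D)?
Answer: -1/2053 ≈ -0.00048709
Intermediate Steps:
q(D) = 8*D (q(D) = 4*(2*D) = 8*D)
1/(-2400 + (-23*(-13) + q(6))) = 1/(-2400 + (-23*(-13) + 8*6)) = 1/(-2400 + (299 + 48)) = 1/(-2400 + 347) = 1/(-2053) = -1/2053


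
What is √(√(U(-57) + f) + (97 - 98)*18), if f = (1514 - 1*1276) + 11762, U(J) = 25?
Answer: √(-18 + 5*√481) ≈ 9.5739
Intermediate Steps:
f = 12000 (f = (1514 - 1276) + 11762 = 238 + 11762 = 12000)
√(√(U(-57) + f) + (97 - 98)*18) = √(√(25 + 12000) + (97 - 98)*18) = √(√12025 - 1*18) = √(5*√481 - 18) = √(-18 + 5*√481)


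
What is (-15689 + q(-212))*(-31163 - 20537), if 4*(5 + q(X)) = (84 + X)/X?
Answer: 43002715800/53 ≈ 8.1137e+8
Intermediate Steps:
q(X) = -5 + (84 + X)/(4*X) (q(X) = -5 + ((84 + X)/X)/4 = -5 + (84 + X)/(4*X))
(-15689 + q(-212))*(-31163 - 20537) = (-15689 + (-19/4 + 21/(-212)))*(-31163 - 20537) = (-15689 + (-19/4 + 21*(-1/212)))*(-51700) = (-15689 + (-19/4 - 21/212))*(-51700) = (-15689 - 257/53)*(-51700) = -831774/53*(-51700) = 43002715800/53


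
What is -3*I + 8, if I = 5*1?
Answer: -7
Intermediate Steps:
I = 5
-3*I + 8 = -3*5 + 8 = -15 + 8 = -7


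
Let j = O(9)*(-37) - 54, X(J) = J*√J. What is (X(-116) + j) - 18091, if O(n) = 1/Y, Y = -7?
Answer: -126978/7 - 232*I*√29 ≈ -18140.0 - 1249.4*I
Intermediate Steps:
X(J) = J^(3/2)
O(n) = -⅐ (O(n) = 1/(-7) = -⅐)
j = -341/7 (j = -⅐*(-37) - 54 = 37/7 - 54 = -341/7 ≈ -48.714)
(X(-116) + j) - 18091 = ((-116)^(3/2) - 341/7) - 18091 = (-232*I*√29 - 341/7) - 18091 = (-341/7 - 232*I*√29) - 18091 = -126978/7 - 232*I*√29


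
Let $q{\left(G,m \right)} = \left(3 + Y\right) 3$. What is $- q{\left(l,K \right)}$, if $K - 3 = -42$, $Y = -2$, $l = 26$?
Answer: $-3$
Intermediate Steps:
$K = -39$ ($K = 3 - 42 = -39$)
$q{\left(G,m \right)} = 3$ ($q{\left(G,m \right)} = \left(3 - 2\right) 3 = 1 \cdot 3 = 3$)
$- q{\left(l,K \right)} = \left(-1\right) 3 = -3$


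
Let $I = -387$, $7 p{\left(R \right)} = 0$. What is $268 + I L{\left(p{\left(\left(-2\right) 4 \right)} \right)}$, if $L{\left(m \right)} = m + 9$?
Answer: $-3215$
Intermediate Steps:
$p{\left(R \right)} = 0$ ($p{\left(R \right)} = \frac{1}{7} \cdot 0 = 0$)
$L{\left(m \right)} = 9 + m$
$268 + I L{\left(p{\left(\left(-2\right) 4 \right)} \right)} = 268 - 387 \left(9 + 0\right) = 268 - 3483 = -3215$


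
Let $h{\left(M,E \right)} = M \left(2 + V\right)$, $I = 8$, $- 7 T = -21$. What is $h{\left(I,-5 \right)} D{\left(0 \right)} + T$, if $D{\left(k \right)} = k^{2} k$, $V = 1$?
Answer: $3$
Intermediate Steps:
$T = 3$ ($T = \left(- \frac{1}{7}\right) \left(-21\right) = 3$)
$h{\left(M,E \right)} = 3 M$ ($h{\left(M,E \right)} = M \left(2 + 1\right) = M 3 = 3 M$)
$D{\left(k \right)} = k^{3}$
$h{\left(I,-5 \right)} D{\left(0 \right)} + T = 3 \cdot 8 \cdot 0^{3} + 3 = 24 \cdot 0 + 3 = 0 + 3 = 3$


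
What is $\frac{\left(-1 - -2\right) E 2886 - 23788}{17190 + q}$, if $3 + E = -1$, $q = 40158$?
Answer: $- \frac{8833}{14337} \approx -0.6161$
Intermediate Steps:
$E = -4$ ($E = -3 - 1 = -4$)
$\frac{\left(-1 - -2\right) E 2886 - 23788}{17190 + q} = \frac{\left(-1 - -2\right) \left(-4\right) 2886 - 23788}{17190 + 40158} = \frac{\left(-1 + 2\right) \left(-4\right) 2886 - 23788}{57348} = \left(1 \left(-4\right) 2886 - 23788\right) \frac{1}{57348} = \left(\left(-4\right) 2886 - 23788\right) \frac{1}{57348} = \left(-11544 - 23788\right) \frac{1}{57348} = \left(-35332\right) \frac{1}{57348} = - \frac{8833}{14337}$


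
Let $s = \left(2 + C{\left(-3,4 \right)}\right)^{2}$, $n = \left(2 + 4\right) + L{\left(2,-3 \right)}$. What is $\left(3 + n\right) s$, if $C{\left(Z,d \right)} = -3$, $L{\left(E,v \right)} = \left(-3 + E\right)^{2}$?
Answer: $10$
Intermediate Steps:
$n = 7$ ($n = \left(2 + 4\right) + \left(-3 + 2\right)^{2} = 6 + \left(-1\right)^{2} = 6 + 1 = 7$)
$s = 1$ ($s = \left(2 - 3\right)^{2} = \left(-1\right)^{2} = 1$)
$\left(3 + n\right) s = \left(3 + 7\right) 1 = 10 \cdot 1 = 10$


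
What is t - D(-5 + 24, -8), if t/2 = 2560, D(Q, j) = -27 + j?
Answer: 5155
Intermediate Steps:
t = 5120 (t = 2*2560 = 5120)
t - D(-5 + 24, -8) = 5120 - (-27 - 8) = 5120 - 1*(-35) = 5120 + 35 = 5155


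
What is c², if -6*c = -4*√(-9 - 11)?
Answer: -80/9 ≈ -8.8889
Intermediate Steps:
c = 4*I*√5/3 (c = -(-2)*√(-9 - 11)/3 = -(-2)*√(-20)/3 = -(-2)*2*I*√5/3 = -(-4)*I*√5/3 = 4*I*√5/3 ≈ 2.9814*I)
c² = (4*I*√5/3)² = -80/9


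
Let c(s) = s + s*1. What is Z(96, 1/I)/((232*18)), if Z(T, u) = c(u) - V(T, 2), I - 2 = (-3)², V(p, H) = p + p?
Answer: -1055/22968 ≈ -0.045933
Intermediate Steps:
V(p, H) = 2*p
c(s) = 2*s (c(s) = s + s = 2*s)
I = 11 (I = 2 + (-3)² = 2 + 9 = 11)
Z(T, u) = -2*T + 2*u (Z(T, u) = 2*u - 2*T = -2*T + 2*u)
Z(96, 1/I)/((232*18)) = (-2*96 + 2/11)/((232*18)) = (-192 + 2*(1/11))/4176 = (-192 + 2/11)*(1/4176) = -2110/11*1/4176 = -1055/22968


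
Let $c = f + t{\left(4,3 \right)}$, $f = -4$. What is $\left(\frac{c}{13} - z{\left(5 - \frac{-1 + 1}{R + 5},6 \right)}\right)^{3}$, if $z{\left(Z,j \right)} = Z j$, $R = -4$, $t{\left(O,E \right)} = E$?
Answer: $- \frac{59776471}{2197} \approx -27208.0$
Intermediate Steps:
$c = -1$ ($c = -4 + 3 = -1$)
$\left(\frac{c}{13} - z{\left(5 - \frac{-1 + 1}{R + 5},6 \right)}\right)^{3} = \left(- \frac{1}{13} - \left(5 - \frac{-1 + 1}{-4 + 5}\right) 6\right)^{3} = \left(\left(-1\right) \frac{1}{13} - \left(5 - \frac{0}{1}\right) 6\right)^{3} = \left(- \frac{1}{13} - \left(5 - 0 \cdot 1\right) 6\right)^{3} = \left(- \frac{1}{13} - \left(5 - 0\right) 6\right)^{3} = \left(- \frac{1}{13} - \left(5 + 0\right) 6\right)^{3} = \left(- \frac{1}{13} - 5 \cdot 6\right)^{3} = \left(- \frac{1}{13} - 30\right)^{3} = \left(- \frac{391}{13}\right)^{3} = - \frac{59776471}{2197}$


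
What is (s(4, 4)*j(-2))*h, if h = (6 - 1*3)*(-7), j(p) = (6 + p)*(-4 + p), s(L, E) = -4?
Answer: -2016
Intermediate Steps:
j(p) = (-4 + p)*(6 + p)
h = -21 (h = (6 - 3)*(-7) = 3*(-7) = -21)
(s(4, 4)*j(-2))*h = -4*(-24 + (-2)² + 2*(-2))*(-21) = -4*(-24 + 4 - 4)*(-21) = -4*(-24)*(-21) = 96*(-21) = -2016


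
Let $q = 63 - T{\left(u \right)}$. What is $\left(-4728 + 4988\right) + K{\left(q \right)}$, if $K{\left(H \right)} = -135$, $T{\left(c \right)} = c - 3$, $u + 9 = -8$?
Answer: $125$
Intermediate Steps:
$u = -17$ ($u = -9 - 8 = -17$)
$T{\left(c \right)} = -3 + c$ ($T{\left(c \right)} = c - 3 = -3 + c$)
$q = 83$ ($q = 63 - \left(-3 - 17\right) = 63 - -20 = 63 + 20 = 83$)
$\left(-4728 + 4988\right) + K{\left(q \right)} = \left(-4728 + 4988\right) - 135 = 260 - 135 = 125$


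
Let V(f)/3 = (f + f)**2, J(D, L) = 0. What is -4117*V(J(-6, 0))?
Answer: 0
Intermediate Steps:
V(f) = 12*f**2 (V(f) = 3*(f + f)**2 = 3*(2*f)**2 = 3*(4*f**2) = 12*f**2)
-4117*V(J(-6, 0)) = -49404*0**2 = -49404*0 = -4117*0 = 0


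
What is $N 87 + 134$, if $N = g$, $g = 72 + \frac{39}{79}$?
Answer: $\frac{508835}{79} \approx 6441.0$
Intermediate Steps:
$g = \frac{5727}{79}$ ($g = 72 + 39 \cdot \frac{1}{79} = 72 + \frac{39}{79} = \frac{5727}{79} \approx 72.494$)
$N = \frac{5727}{79} \approx 72.494$
$N 87 + 134 = \frac{5727}{79} \cdot 87 + 134 = \frac{498249}{79} + 134 = \frac{508835}{79}$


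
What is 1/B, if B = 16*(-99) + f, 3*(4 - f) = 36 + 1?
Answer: -3/4777 ≈ -0.00062801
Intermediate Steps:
f = -25/3 (f = 4 - (36 + 1)/3 = 4 - ⅓*37 = 4 - 37/3 = -25/3 ≈ -8.3333)
B = -4777/3 (B = 16*(-99) - 25/3 = -1584 - 25/3 = -4777/3 ≈ -1592.3)
1/B = 1/(-4777/3) = -3/4777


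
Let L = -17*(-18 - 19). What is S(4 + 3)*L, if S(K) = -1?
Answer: -629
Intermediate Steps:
L = 629 (L = -17*(-37) = 629)
S(4 + 3)*L = -1*629 = -629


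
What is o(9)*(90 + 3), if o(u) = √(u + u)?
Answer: 279*√2 ≈ 394.57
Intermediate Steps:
o(u) = √2*√u (o(u) = √(2*u) = √2*√u)
o(9)*(90 + 3) = (√2*√9)*(90 + 3) = (√2*3)*93 = (3*√2)*93 = 279*√2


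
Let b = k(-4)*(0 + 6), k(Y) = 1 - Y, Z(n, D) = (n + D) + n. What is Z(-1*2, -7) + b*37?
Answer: 1099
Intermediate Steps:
Z(n, D) = D + 2*n (Z(n, D) = (D + n) + n = D + 2*n)
b = 30 (b = (1 - 1*(-4))*(0 + 6) = (1 + 4)*6 = 5*6 = 30)
Z(-1*2, -7) + b*37 = (-7 + 2*(-1*2)) + 30*37 = (-7 + 2*(-2)) + 1110 = (-7 - 4) + 1110 = -11 + 1110 = 1099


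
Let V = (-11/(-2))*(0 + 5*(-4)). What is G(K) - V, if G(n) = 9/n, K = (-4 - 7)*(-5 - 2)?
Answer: 8479/77 ≈ 110.12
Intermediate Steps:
K = 77 (K = -11*(-7) = 77)
V = -110 (V = (-11*(-½))*(0 - 20) = (11/2)*(-20) = -110)
G(K) - V = 9/77 - 1*(-110) = 9*(1/77) + 110 = 9/77 + 110 = 8479/77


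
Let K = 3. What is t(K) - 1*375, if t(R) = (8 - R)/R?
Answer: -1120/3 ≈ -373.33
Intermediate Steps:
t(R) = (8 - R)/R
t(K) - 1*375 = (8 - 1*3)/3 - 1*375 = (8 - 3)/3 - 375 = (⅓)*5 - 375 = 5/3 - 375 = -1120/3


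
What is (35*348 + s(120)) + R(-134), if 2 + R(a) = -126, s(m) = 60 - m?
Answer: 11992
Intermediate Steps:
R(a) = -128 (R(a) = -2 - 126 = -128)
(35*348 + s(120)) + R(-134) = (35*348 + (60 - 1*120)) - 128 = (12180 + (60 - 120)) - 128 = (12180 - 60) - 128 = 12120 - 128 = 11992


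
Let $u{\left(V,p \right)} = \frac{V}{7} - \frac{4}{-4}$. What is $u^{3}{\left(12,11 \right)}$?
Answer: $\frac{6859}{343} \approx 19.997$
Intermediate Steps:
$u{\left(V,p \right)} = 1 + \frac{V}{7}$ ($u{\left(V,p \right)} = V \frac{1}{7} - -1 = \frac{V}{7} + 1 = 1 + \frac{V}{7}$)
$u^{3}{\left(12,11 \right)} = \left(1 + \frac{1}{7} \cdot 12\right)^{3} = \left(1 + \frac{12}{7}\right)^{3} = \left(\frac{19}{7}\right)^{3} = \frac{6859}{343}$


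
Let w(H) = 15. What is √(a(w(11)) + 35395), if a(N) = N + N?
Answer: 5*√1417 ≈ 188.22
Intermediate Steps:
a(N) = 2*N
√(a(w(11)) + 35395) = √(2*15 + 35395) = √(30 + 35395) = √35425 = 5*√1417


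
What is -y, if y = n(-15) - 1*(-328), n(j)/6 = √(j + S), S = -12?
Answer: -328 - 18*I*√3 ≈ -328.0 - 31.177*I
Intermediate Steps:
n(j) = 6*√(-12 + j) (n(j) = 6*√(j - 12) = 6*√(-12 + j))
y = 328 + 18*I*√3 (y = 6*√(-12 - 15) - 1*(-328) = 6*√(-27) + 328 = 6*(3*I*√3) + 328 = 18*I*√3 + 328 = 328 + 18*I*√3 ≈ 328.0 + 31.177*I)
-y = -(328 + 18*I*√3) = -328 - 18*I*√3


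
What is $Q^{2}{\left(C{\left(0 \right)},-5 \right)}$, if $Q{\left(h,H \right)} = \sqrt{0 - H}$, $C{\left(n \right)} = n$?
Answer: $5$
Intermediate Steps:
$Q{\left(h,H \right)} = \sqrt{- H}$
$Q^{2}{\left(C{\left(0 \right)},-5 \right)} = \left(\sqrt{\left(-1\right) \left(-5\right)}\right)^{2} = \left(\sqrt{5}\right)^{2} = 5$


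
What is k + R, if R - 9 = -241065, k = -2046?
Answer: -243102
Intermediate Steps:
R = -241056 (R = 9 - 241065 = -241056)
k + R = -2046 - 241056 = -243102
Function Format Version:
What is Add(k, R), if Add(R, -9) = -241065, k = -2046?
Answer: -243102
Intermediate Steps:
R = -241056 (R = Add(9, -241065) = -241056)
Add(k, R) = Add(-2046, -241056) = -243102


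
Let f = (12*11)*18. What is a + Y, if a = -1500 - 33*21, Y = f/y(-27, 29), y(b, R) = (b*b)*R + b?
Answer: -857419/391 ≈ -2192.9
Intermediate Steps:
y(b, R) = b + R*b**2 (y(b, R) = b**2*R + b = R*b**2 + b = b + R*b**2)
f = 2376 (f = 132*18 = 2376)
Y = 44/391 (Y = 2376/((-27*(1 + 29*(-27)))) = 2376/((-27*(1 - 783))) = 2376/((-27*(-782))) = 2376/21114 = 2376*(1/21114) = 44/391 ≈ 0.11253)
a = -2193 (a = -1500 - 693 = -2193)
a + Y = -2193 + 44/391 = -857419/391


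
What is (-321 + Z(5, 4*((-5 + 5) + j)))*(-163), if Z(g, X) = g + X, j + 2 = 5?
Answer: 49552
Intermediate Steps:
j = 3 (j = -2 + 5 = 3)
Z(g, X) = X + g
(-321 + Z(5, 4*((-5 + 5) + j)))*(-163) = (-321 + (4*((-5 + 5) + 3) + 5))*(-163) = (-321 + (4*(0 + 3) + 5))*(-163) = (-321 + (4*3 + 5))*(-163) = (-321 + (12 + 5))*(-163) = (-321 + 17)*(-163) = -304*(-163) = 49552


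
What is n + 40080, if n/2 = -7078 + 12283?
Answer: 50490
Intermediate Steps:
n = 10410 (n = 2*(-7078 + 12283) = 2*5205 = 10410)
n + 40080 = 10410 + 40080 = 50490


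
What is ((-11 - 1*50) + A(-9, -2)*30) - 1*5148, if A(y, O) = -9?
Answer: -5479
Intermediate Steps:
((-11 - 1*50) + A(-9, -2)*30) - 1*5148 = ((-11 - 1*50) - 9*30) - 1*5148 = ((-11 - 50) - 270) - 5148 = (-61 - 270) - 5148 = -331 - 5148 = -5479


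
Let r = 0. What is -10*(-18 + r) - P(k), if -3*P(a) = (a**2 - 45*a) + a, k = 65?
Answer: 635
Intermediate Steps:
P(a) = -a**2/3 + 44*a/3 (P(a) = -((a**2 - 45*a) + a)/3 = -(a**2 - 44*a)/3 = -a**2/3 + 44*a/3)
-10*(-18 + r) - P(k) = -10*(-18 + 0) - 65*(44 - 1*65)/3 = -10*(-18) - 65*(44 - 65)/3 = 180 - 65*(-21)/3 = 180 - 1*(-455) = 180 + 455 = 635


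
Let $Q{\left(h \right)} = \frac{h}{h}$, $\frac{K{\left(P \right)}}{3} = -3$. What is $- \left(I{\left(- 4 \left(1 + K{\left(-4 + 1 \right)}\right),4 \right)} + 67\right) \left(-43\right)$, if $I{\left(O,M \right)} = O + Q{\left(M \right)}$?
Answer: $4300$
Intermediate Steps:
$K{\left(P \right)} = -9$ ($K{\left(P \right)} = 3 \left(-3\right) = -9$)
$Q{\left(h \right)} = 1$
$I{\left(O,M \right)} = 1 + O$ ($I{\left(O,M \right)} = O + 1 = 1 + O$)
$- \left(I{\left(- 4 \left(1 + K{\left(-4 + 1 \right)}\right),4 \right)} + 67\right) \left(-43\right) = - \left(\left(1 - 4 \left(1 - 9\right)\right) + 67\right) \left(-43\right) = - \left(\left(1 - -32\right) + 67\right) \left(-43\right) = - \left(\left(1 + 32\right) + 67\right) \left(-43\right) = - \left(33 + 67\right) \left(-43\right) = - 100 \left(-43\right) = \left(-1\right) \left(-4300\right) = 4300$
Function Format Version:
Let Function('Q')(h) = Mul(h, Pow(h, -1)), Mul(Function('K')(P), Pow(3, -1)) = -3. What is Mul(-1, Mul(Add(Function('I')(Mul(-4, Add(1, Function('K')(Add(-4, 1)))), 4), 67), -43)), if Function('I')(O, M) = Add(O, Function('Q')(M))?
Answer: 4300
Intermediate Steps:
Function('K')(P) = -9 (Function('K')(P) = Mul(3, -3) = -9)
Function('Q')(h) = 1
Function('I')(O, M) = Add(1, O) (Function('I')(O, M) = Add(O, 1) = Add(1, O))
Mul(-1, Mul(Add(Function('I')(Mul(-4, Add(1, Function('K')(Add(-4, 1)))), 4), 67), -43)) = Mul(-1, Mul(Add(Add(1, Mul(-4, Add(1, -9))), 67), -43)) = Mul(-1, Mul(Add(Add(1, Mul(-4, -8)), 67), -43)) = Mul(-1, Mul(Add(Add(1, 32), 67), -43)) = Mul(-1, Mul(Add(33, 67), -43)) = Mul(-1, Mul(100, -43)) = Mul(-1, -4300) = 4300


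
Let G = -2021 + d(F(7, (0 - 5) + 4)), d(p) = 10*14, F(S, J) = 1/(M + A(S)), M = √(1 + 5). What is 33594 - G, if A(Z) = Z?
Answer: 35475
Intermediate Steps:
M = √6 ≈ 2.4495
F(S, J) = 1/(S + √6) (F(S, J) = 1/(√6 + S) = 1/(S + √6))
d(p) = 140
G = -1881 (G = -2021 + 140 = -1881)
33594 - G = 33594 - 1*(-1881) = 33594 + 1881 = 35475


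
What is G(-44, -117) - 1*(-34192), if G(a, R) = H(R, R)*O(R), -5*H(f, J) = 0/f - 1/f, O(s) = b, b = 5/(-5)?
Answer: 20002321/585 ≈ 34192.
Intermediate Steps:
b = -1 (b = 5*(-⅕) = -1)
O(s) = -1
H(f, J) = 1/(5*f) (H(f, J) = -(0/f - 1/f)/5 = -(0 - 1/f)/5 = -(-1)/(5*f) = 1/(5*f))
G(a, R) = -1/(5*R) (G(a, R) = (1/(5*R))*(-1) = -1/(5*R))
G(-44, -117) - 1*(-34192) = -⅕/(-117) - 1*(-34192) = -⅕*(-1/117) + 34192 = 1/585 + 34192 = 20002321/585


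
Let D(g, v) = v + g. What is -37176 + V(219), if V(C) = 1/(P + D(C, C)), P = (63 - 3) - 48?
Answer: -16729199/450 ≈ -37176.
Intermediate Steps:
D(g, v) = g + v
P = 12 (P = 60 - 48 = 12)
V(C) = 1/(12 + 2*C) (V(C) = 1/(12 + (C + C)) = 1/(12 + 2*C))
-37176 + V(219) = -37176 + 1/(2*(6 + 219)) = -37176 + (½)/225 = -37176 + (½)*(1/225) = -37176 + 1/450 = -16729199/450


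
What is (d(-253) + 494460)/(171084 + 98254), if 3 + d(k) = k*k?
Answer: 279233/134669 ≈ 2.0735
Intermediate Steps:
d(k) = -3 + k**2 (d(k) = -3 + k*k = -3 + k**2)
(d(-253) + 494460)/(171084 + 98254) = ((-3 + (-253)**2) + 494460)/(171084 + 98254) = ((-3 + 64009) + 494460)/269338 = (64006 + 494460)*(1/269338) = 558466*(1/269338) = 279233/134669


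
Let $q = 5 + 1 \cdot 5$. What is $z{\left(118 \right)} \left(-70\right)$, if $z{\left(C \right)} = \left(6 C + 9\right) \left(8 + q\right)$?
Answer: $-903420$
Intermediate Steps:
$q = 10$ ($q = 5 + 5 = 10$)
$z{\left(C \right)} = 162 + 108 C$ ($z{\left(C \right)} = \left(6 C + 9\right) \left(8 + 10\right) = \left(9 + 6 C\right) 18 = 162 + 108 C$)
$z{\left(118 \right)} \left(-70\right) = \left(162 + 108 \cdot 118\right) \left(-70\right) = \left(162 + 12744\right) \left(-70\right) = 12906 \left(-70\right) = -903420$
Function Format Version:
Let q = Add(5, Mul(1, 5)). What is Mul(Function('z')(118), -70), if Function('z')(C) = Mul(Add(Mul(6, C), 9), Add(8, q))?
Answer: -903420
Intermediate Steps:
q = 10 (q = Add(5, 5) = 10)
Function('z')(C) = Add(162, Mul(108, C)) (Function('z')(C) = Mul(Add(Mul(6, C), 9), Add(8, 10)) = Mul(Add(9, Mul(6, C)), 18) = Add(162, Mul(108, C)))
Mul(Function('z')(118), -70) = Mul(Add(162, Mul(108, 118)), -70) = Mul(Add(162, 12744), -70) = Mul(12906, -70) = -903420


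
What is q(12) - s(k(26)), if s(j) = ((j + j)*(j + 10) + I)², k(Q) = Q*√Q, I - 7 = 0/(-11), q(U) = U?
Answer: -1243185669 - 36565360*√26 ≈ -1.4296e+9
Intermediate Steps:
I = 7 (I = 7 + 0/(-11) = 7 + 0*(-1/11) = 7 + 0 = 7)
k(Q) = Q^(3/2)
s(j) = (7 + 2*j*(10 + j))² (s(j) = ((j + j)*(j + 10) + 7)² = ((2*j)*(10 + j) + 7)² = (2*j*(10 + j) + 7)² = (7 + 2*j*(10 + j))²)
q(12) - s(k(26)) = 12 - (7 + 2*(26^(3/2))² + 20*26^(3/2))² = 12 - (7 + 2*(26*√26)² + 20*(26*√26))² = 12 - (7 + 2*17576 + 520*√26)² = 12 - (7 + 35152 + 520*√26)² = 12 - (35159 + 520*√26)²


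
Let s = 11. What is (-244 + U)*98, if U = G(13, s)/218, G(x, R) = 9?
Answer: -2605967/109 ≈ -23908.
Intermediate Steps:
U = 9/218 ≈ 0.041284
(-244 + U)*98 = (-244 + 9/218)*98 = -53183/218*98 = -2605967/109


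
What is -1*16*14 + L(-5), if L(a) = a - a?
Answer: -224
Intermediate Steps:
L(a) = 0
-1*16*14 + L(-5) = -1*16*14 + 0 = -16*14 + 0 = -224 + 0 = -224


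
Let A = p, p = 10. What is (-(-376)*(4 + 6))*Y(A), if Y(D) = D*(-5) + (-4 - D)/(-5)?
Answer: -177472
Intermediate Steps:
A = 10
Y(D) = ⅘ - 24*D/5 (Y(D) = -5*D + (-4 - D)*(-⅕) = -5*D + (⅘ + D/5) = ⅘ - 24*D/5)
(-(-376)*(4 + 6))*Y(A) = (-(-376)*(4 + 6))*(⅘ - 24/5*10) = (-(-376)*10)*(⅘ - 48) = -94*(-40)*(-236/5) = 3760*(-236/5) = -177472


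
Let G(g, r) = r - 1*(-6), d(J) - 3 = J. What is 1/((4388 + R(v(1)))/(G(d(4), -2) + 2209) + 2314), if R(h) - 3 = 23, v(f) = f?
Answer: 2213/5125296 ≈ 0.00043178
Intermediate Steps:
R(h) = 26 (R(h) = 3 + 23 = 26)
d(J) = 3 + J
G(g, r) = 6 + r (G(g, r) = r + 6 = 6 + r)
1/((4388 + R(v(1)))/(G(d(4), -2) + 2209) + 2314) = 1/((4388 + 26)/((6 - 2) + 2209) + 2314) = 1/(4414/(4 + 2209) + 2314) = 1/(4414/2213 + 2314) = 1/(5125296/2213) = 2213/5125296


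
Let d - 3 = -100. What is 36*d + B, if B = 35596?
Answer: 32104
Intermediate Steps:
d = -97 (d = 3 - 100 = -97)
36*d + B = 36*(-97) + 35596 = -3492 + 35596 = 32104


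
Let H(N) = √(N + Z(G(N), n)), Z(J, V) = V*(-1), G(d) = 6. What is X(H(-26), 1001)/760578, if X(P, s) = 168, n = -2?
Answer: 4/18109 ≈ 0.00022088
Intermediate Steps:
Z(J, V) = -V
H(N) = √(2 + N) (H(N) = √(N - 1*(-2)) = √(N + 2) = √(2 + N))
X(H(-26), 1001)/760578 = 168/760578 = 168*(1/760578) = 4/18109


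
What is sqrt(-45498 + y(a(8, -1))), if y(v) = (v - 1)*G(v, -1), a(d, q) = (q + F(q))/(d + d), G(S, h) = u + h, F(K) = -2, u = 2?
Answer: I*sqrt(727987)/4 ≈ 213.31*I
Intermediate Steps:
G(S, h) = 2 + h
a(d, q) = (-2 + q)/(2*d) (a(d, q) = (q - 2)/(d + d) = (-2 + q)/((2*d)) = (-2 + q)*(1/(2*d)) = (-2 + q)/(2*d))
y(v) = -1 + v (y(v) = (v - 1)*(2 - 1) = (-1 + v)*1 = -1 + v)
sqrt(-45498 + y(a(8, -1))) = sqrt(-45498 + (-1 + (1/2)*(-2 - 1)/8)) = sqrt(-45498 + (-1 + (1/2)*(1/8)*(-3))) = sqrt(-45498 + (-1 - 3/16)) = sqrt(-45498 - 19/16) = sqrt(-727987/16) = I*sqrt(727987)/4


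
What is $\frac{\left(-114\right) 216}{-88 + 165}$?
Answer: $- \frac{24624}{77} \approx -319.79$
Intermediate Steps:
$\frac{\left(-114\right) 216}{-88 + 165} = - \frac{24624}{77}$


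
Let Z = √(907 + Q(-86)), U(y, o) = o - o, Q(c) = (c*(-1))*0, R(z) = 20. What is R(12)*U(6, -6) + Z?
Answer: √907 ≈ 30.116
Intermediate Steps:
Q(c) = 0 (Q(c) = -c*0 = 0)
U(y, o) = 0
Z = √907 (Z = √(907 + 0) = √907 ≈ 30.116)
R(12)*U(6, -6) + Z = 20*0 + √907 = 0 + √907 = √907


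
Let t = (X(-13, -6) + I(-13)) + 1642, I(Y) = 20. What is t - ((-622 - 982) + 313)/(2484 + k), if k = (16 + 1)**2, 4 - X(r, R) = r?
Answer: 4657158/2773 ≈ 1679.5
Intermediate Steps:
X(r, R) = 4 - r
k = 289 (k = 17**2 = 289)
t = 1679 (t = ((4 - 1*(-13)) + 20) + 1642 = ((4 + 13) + 20) + 1642 = (17 + 20) + 1642 = 37 + 1642 = 1679)
t - ((-622 - 982) + 313)/(2484 + k) = 1679 - ((-622 - 982) + 313)/(2484 + 289) = 1679 - (-1604 + 313)/2773 = 1679 - (-1291)/2773 = 1679 - 1*(-1291/2773) = 1679 + 1291/2773 = 4657158/2773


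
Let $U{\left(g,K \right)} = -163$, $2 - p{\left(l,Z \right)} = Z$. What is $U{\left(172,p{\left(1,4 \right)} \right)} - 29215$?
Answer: $-29378$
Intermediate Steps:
$p{\left(l,Z \right)} = 2 - Z$
$U{\left(172,p{\left(1,4 \right)} \right)} - 29215 = -163 - 29215 = -29378$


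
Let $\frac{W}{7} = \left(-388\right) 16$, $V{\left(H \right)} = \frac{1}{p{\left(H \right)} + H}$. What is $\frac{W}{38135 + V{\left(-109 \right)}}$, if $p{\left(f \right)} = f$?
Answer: $- \frac{9473408}{8313429} \approx -1.1395$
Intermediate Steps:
$V{\left(H \right)} = \frac{1}{2 H}$ ($V{\left(H \right)} = \frac{1}{H + H} = \frac{1}{2 H}$)
$W = -43456$ ($W = 7 \left(\left(-388\right) 16\right) = 7 \left(-6208\right) = -43456$)
$\frac{W}{38135 + V{\left(-109 \right)}} = - \frac{43456}{38135 + \frac{1}{2 \left(-109\right)}} = - \frac{43456}{38135 + \frac{1}{2} \left(- \frac{1}{109}\right)} = - \frac{43456}{38135 - \frac{1}{218}} = - \frac{43456}{\frac{8313429}{218}} = \left(-43456\right) \frac{218}{8313429} = - \frac{9473408}{8313429}$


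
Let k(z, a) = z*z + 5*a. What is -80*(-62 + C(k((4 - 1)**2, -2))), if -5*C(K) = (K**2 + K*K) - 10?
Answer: 166112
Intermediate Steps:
k(z, a) = z**2 + 5*a
C(K) = 2 - 2*K**2/5 (C(K) = -((K**2 + K*K) - 10)/5 = -((K**2 + K**2) - 10)/5 = -(2*K**2 - 10)/5 = -(-10 + 2*K**2)/5 = 2 - 2*K**2/5)
-80*(-62 + C(k((4 - 1)**2, -2))) = -80*(-62 + (2 - 2*(((4 - 1)**2)**2 + 5*(-2))**2/5)) = -80*(-62 + (2 - 2*((3**2)**2 - 10)**2/5)) = -80*(-62 + (2 - 2*(9**2 - 10)**2/5)) = -80*(-62 + (2 - 2*(81 - 10)**2/5)) = -80*(-62 + (2 - 2/5*71**2)) = -80*(-62 + (2 - 2/5*5041)) = -80*(-62 + (2 - 10082/5)) = -80*(-62 - 10072/5) = -80*(-10382/5) = 166112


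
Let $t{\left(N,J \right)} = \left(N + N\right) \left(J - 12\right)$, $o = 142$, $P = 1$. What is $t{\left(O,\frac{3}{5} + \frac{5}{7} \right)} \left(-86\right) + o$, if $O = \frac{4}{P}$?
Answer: $\frac{262282}{35} \approx 7493.8$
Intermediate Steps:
$O = 4$ ($O = \frac{4}{1} = 4 \cdot 1 = 4$)
$t{\left(N,J \right)} = 2 N \left(-12 + J\right)$
$t{\left(O,\frac{3}{5} + \frac{5}{7} \right)} \left(-86\right) + o = 2 \cdot 4 \left(-12 + \left(\frac{3}{5} + \frac{5}{7}\right)\right) \left(-86\right) + 142 = 2 \cdot 4 \left(-12 + \frac{46}{35}\right) \left(-86\right) + 142 = 2 \cdot 4 \left(- \frac{374}{35}\right) \left(-86\right) + 142 = \left(- \frac{2992}{35}\right) \left(-86\right) + 142 = \frac{257312}{35} + 142 = \frac{262282}{35}$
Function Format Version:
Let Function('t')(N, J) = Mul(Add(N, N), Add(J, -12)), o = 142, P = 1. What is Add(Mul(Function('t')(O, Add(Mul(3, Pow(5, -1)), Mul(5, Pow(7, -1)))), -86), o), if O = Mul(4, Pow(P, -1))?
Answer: Rational(262282, 35) ≈ 7493.8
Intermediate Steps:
O = 4 (O = Mul(4, Pow(1, -1)) = Mul(4, 1) = 4)
Function('t')(N, J) = Mul(2, N, Add(-12, J)) (Function('t')(N, J) = Mul(Mul(2, N), Add(-12, J)) = Mul(2, N, Add(-12, J)))
Add(Mul(Function('t')(O, Add(Mul(3, Pow(5, -1)), Mul(5, Pow(7, -1)))), -86), o) = Add(Mul(Mul(2, 4, Add(-12, Add(Mul(3, Pow(5, -1)), Mul(5, Pow(7, -1))))), -86), 142) = Add(Mul(Mul(2, 4, Add(-12, Add(Mul(3, Rational(1, 5)), Mul(5, Rational(1, 7))))), -86), 142) = Add(Mul(Mul(2, 4, Add(-12, Add(Rational(3, 5), Rational(5, 7)))), -86), 142) = Add(Mul(Mul(2, 4, Add(-12, Rational(46, 35))), -86), 142) = Add(Mul(Mul(2, 4, Rational(-374, 35)), -86), 142) = Add(Mul(Rational(-2992, 35), -86), 142) = Add(Rational(257312, 35), 142) = Rational(262282, 35)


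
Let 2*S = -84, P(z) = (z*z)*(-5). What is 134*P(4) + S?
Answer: -10762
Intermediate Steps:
P(z) = -5*z² (P(z) = z²*(-5) = -5*z²)
S = -42 (S = (½)*(-84) = -42)
134*P(4) + S = 134*(-5*4²) - 42 = 134*(-5*16) - 42 = 134*(-80) - 42 = -10720 - 42 = -10762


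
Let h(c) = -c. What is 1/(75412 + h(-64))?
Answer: 1/75476 ≈ 1.3249e-5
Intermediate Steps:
1/(75412 + h(-64)) = 1/(75412 - 1*(-64)) = 1/(75412 + 64) = 1/75476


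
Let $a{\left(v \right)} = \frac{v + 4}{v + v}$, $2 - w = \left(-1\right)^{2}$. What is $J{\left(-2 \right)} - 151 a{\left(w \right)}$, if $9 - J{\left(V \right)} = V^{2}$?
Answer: $- \frac{745}{2} \approx -372.5$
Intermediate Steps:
$w = 1$ ($w = 2 - \left(-1\right)^{2} = 2 - 1 = 1$)
$J{\left(V \right)} = 9 - V^{2}$
$a{\left(v \right)} = \frac{4 + v}{2 v}$
$J{\left(-2 \right)} - 151 a{\left(w \right)} = \left(9 - \left(-2\right)^{2}\right) - 151 \frac{4 + 1}{2 \cdot 1} = \left(9 - 4\right) - 151 \cdot \frac{1}{2} \cdot 1 \cdot 5 = \left(9 - 4\right) - \frac{755}{2} = 5 - \frac{755}{2} = - \frac{745}{2}$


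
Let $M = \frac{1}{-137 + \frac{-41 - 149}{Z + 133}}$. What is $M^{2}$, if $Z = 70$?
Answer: $\frac{41209}{784056001} \approx 5.2559 \cdot 10^{-5}$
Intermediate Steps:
$M = - \frac{203}{28001}$ ($M = \frac{1}{-137 + \frac{-41 - 149}{70 + 133}} = \frac{1}{-137 - \frac{190}{203}} = \frac{1}{- \frac{28001}{203}} = - \frac{203}{28001} \approx -0.0072497$)
$M^{2} = \left(- \frac{203}{28001}\right)^{2} = \frac{41209}{784056001}$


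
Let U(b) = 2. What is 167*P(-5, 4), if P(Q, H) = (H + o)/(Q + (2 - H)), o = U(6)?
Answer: -1002/7 ≈ -143.14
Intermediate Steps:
o = 2
P(Q, H) = (2 + H)/(2 + Q - H) (P(Q, H) = (H + 2)/(Q + (2 - H)) = (2 + H)/(2 + Q - H))
167*P(-5, 4) = 167*((2 + 4)/(2 - 5 - 1*4)) = 167*(6/(2 - 5 - 4)) = 167*(6/(-7)) = 167*(-1/7*6) = 167*(-6/7) = -1002/7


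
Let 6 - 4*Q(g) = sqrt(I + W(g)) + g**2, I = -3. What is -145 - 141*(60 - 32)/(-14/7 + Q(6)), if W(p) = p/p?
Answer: 65071/241 - 2632*I*sqrt(2)/241 ≈ 270.0 - 15.445*I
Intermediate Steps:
W(p) = 1
Q(g) = 3/2 - g**2/4 - I*sqrt(2)/4 (Q(g) = 3/2 - (sqrt(-3 + 1) + g**2)/4 = 3/2 - (sqrt(-2) + g**2)/4 = 3/2 - (I*sqrt(2) + g**2)/4 = 3/2 - (g**2 + I*sqrt(2))/4 = 3/2 + (-g**2/4 - I*sqrt(2)/4) = 3/2 - g**2/4 - I*sqrt(2)/4)
-145 - 141*(60 - 32)/(-14/7 + Q(6)) = -145 - 141*(60 - 32)/(-14/7 + (3/2 - 1/4*6**2 - I*sqrt(2)/4)) = -145 - 3948/(-14*1/7 + (3/2 - 1/4*36 - I*sqrt(2)/4)) = -145 - 3948/(-2 + (3/2 - 9 - I*sqrt(2)/4)) = -145 - 3948/(-2 + (-15/2 - I*sqrt(2)/4)) = -145 - 3948/(-19/2 - I*sqrt(2)/4)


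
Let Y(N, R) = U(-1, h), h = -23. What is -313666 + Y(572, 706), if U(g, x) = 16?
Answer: -313650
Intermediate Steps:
Y(N, R) = 16
-313666 + Y(572, 706) = -313666 + 16 = -313650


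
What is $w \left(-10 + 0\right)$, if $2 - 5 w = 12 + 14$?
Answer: $48$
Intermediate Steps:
$w = - \frac{24}{5}$ ($w = \frac{2}{5} - \frac{12 + 14}{5} = \frac{2}{5} - \frac{26}{5} = - \frac{24}{5} \approx -4.8$)
$w \left(-10 + 0\right) = - \frac{24 \left(-10 + 0\right)}{5} = \left(- \frac{24}{5}\right) \left(-10\right) = 48$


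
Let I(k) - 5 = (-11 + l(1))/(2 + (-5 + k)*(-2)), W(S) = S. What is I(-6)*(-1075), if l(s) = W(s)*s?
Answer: -59125/12 ≈ -4927.1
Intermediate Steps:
l(s) = s² (l(s) = s*s = s²)
I(k) = 5 - 10/(12 - 2*k) (I(k) = 5 + (-11 + 1²)/(2 + (-5 + k)*(-2)) = 5 + (-11 + 1)/(2 + (10 - 2*k)) = 5 - 10/(12 - 2*k))
I(-6)*(-1075) = (5*(-5 - 6)/(-6 - 6))*(-1075) = (5*(-11)/(-12))*(-1075) = (5*(-1/12)*(-11))*(-1075) = (55/12)*(-1075) = -59125/12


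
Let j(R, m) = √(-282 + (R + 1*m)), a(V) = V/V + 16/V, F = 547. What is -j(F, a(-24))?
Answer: -2*√597/3 ≈ -16.289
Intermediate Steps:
a(V) = 1 + 16/V
j(R, m) = √(-282 + R + m) (j(R, m) = √(-282 + (R + m)) = √(-282 + R + m))
-j(F, a(-24)) = -√(-282 + 547 + (16 - 24)/(-24)) = -√(-282 + 547 - 1/24*(-8)) = -√(-282 + 547 + ⅓) = -√(796/3) = -2*√597/3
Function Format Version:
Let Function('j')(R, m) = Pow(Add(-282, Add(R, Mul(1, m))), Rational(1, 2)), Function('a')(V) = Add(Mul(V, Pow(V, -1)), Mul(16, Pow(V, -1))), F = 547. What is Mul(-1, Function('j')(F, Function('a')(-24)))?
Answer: Mul(Rational(-2, 3), Pow(597, Rational(1, 2))) ≈ -16.289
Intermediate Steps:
Function('a')(V) = Add(1, Mul(16, Pow(V, -1)))
Function('j')(R, m) = Pow(Add(-282, R, m), Rational(1, 2)) (Function('j')(R, m) = Pow(Add(-282, Add(R, m)), Rational(1, 2)) = Pow(Add(-282, R, m), Rational(1, 2)))
Mul(-1, Function('j')(F, Function('a')(-24))) = Mul(-1, Pow(Add(-282, 547, Mul(Pow(-24, -1), Add(16, -24))), Rational(1, 2))) = Mul(-1, Pow(Add(-282, 547, Mul(Rational(-1, 24), -8)), Rational(1, 2))) = Mul(-1, Pow(Add(-282, 547, Rational(1, 3)), Rational(1, 2))) = Mul(-1, Pow(Rational(796, 3), Rational(1, 2))) = Mul(-1, Mul(Rational(2, 3), Pow(597, Rational(1, 2)))) = Mul(Rational(-2, 3), Pow(597, Rational(1, 2)))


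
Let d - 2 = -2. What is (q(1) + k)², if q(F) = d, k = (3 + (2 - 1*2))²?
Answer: 81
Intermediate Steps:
d = 0 (d = 2 - 2 = 0)
k = 9 (k = (3 + (2 - 2))² = (3 + 0)² = 3² = 9)
q(F) = 0
(q(1) + k)² = (0 + 9)² = 9² = 81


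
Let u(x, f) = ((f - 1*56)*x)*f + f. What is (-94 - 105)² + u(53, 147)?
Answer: 748729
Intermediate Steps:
u(x, f) = f + f*x*(-56 + f) (u(x, f) = ((f - 56)*x)*f + f = ((-56 + f)*x)*f + f = (x*(-56 + f))*f + f = f*x*(-56 + f) + f = f + f*x*(-56 + f))
(-94 - 105)² + u(53, 147) = (-94 - 105)² + 147*(1 - 56*53 + 147*53) = (-199)² + 147*(1 - 2968 + 7791) = 39601 + 147*4824 = 39601 + 709128 = 748729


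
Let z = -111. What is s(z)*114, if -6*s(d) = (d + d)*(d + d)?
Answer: -936396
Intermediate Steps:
s(d) = -2*d²/3 (s(d) = -(d + d)*(d + d)/6 = -2*d*2*d/6 = -2*d²/3)
s(z)*114 = -⅔*(-111)²*114 = -⅔*12321*114 = -8214*114 = -936396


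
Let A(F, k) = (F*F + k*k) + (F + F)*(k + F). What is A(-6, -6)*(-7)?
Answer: -1512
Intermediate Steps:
A(F, k) = F² + k² + 2*F*(F + k) (A(F, k) = (F² + k²) + (2*F)*(F + k) = (F² + k²) + 2*F*(F + k) = F² + k² + 2*F*(F + k))
A(-6, -6)*(-7) = ((-6)² + 3*(-6)² + 2*(-6)*(-6))*(-7) = (36 + 3*36 + 72)*(-7) = (36 + 108 + 72)*(-7) = 216*(-7) = -1512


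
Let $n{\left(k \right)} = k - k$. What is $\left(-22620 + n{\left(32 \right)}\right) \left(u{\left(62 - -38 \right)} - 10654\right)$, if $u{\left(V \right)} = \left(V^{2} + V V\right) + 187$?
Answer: $-215636460$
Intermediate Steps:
$n{\left(k \right)} = 0$
$u{\left(V \right)} = 187 + 2 V^{2}$ ($u{\left(V \right)} = \left(V^{2} + V^{2}\right) + 187 = 2 V^{2} + 187 = 187 + 2 V^{2}$)
$\left(-22620 + n{\left(32 \right)}\right) \left(u{\left(62 - -38 \right)} - 10654\right) = \left(-22620 + 0\right) \left(\left(187 + 2 \left(62 - -38\right)^{2}\right) - 10654\right) = - 22620 \left(\left(187 + 2 \left(62 + 38\right)^{2}\right) - 10654\right) = - 22620 \left(\left(187 + 2 \cdot 100^{2}\right) - 10654\right) = - 22620 \left(\left(187 + 2 \cdot 10000\right) - 10654\right) = - 22620 \left(\left(187 + 20000\right) - 10654\right) = - 22620 \left(20187 - 10654\right) = \left(-22620\right) 9533 = -215636460$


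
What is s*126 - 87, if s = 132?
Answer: 16545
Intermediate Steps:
s*126 - 87 = 132*126 - 87 = 16632 - 87 = 16545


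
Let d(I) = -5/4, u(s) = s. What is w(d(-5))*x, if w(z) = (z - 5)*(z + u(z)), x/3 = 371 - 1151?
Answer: -73125/2 ≈ -36563.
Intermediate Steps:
d(I) = -5/4 (d(I) = -5*¼ = -5/4)
x = -2340 (x = 3*(371 - 1151) = 3*(-780) = -2340)
w(z) = 2*z*(-5 + z) (w(z) = (z - 5)*(z + z) = (-5 + z)*(2*z) = 2*z*(-5 + z))
w(d(-5))*x = (2*(-5/4)*(-5 - 5/4))*(-2340) = (2*(-5/4)*(-25/4))*(-2340) = (125/8)*(-2340) = -73125/2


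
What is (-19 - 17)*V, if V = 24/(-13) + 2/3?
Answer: 552/13 ≈ 42.462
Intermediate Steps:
V = -46/39 (V = 24*(-1/13) + 2*(⅓) = -24/13 + ⅔ = -46/39 ≈ -1.1795)
(-19 - 17)*V = (-19 - 17)*(-46/39) = -36*(-46/39) = 552/13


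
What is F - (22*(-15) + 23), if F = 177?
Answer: 484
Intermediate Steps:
F - (22*(-15) + 23) = 177 - (22*(-15) + 23) = 177 - (-330 + 23) = 177 - 1*(-307) = 177 + 307 = 484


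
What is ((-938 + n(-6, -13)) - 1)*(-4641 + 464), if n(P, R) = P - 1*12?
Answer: 3997389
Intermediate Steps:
n(P, R) = -12 + P (n(P, R) = P - 12 = -12 + P)
((-938 + n(-6, -13)) - 1)*(-4641 + 464) = ((-938 + (-12 - 6)) - 1)*(-4641 + 464) = ((-938 - 18) - 1)*(-4177) = (-956 - 1)*(-4177) = -957*(-4177) = 3997389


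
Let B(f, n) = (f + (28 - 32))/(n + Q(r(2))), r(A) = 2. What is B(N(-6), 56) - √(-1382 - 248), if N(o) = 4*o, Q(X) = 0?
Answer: -½ - I*√1630 ≈ -0.5 - 40.373*I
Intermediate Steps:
B(f, n) = (-4 + f)/n (B(f, n) = (f + (28 - 32))/(n + 0) = (f - 4)/n = (-4 + f)/n)
B(N(-6), 56) - √(-1382 - 248) = (-4 + 4*(-6))/56 - √(-1382 - 248) = (-4 - 24)/56 - √(-1630) = (1/56)*(-28) - I*√1630 = -½ - I*√1630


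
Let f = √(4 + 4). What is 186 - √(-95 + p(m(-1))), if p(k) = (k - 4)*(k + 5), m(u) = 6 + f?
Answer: 186 - √(-65 + 26*√2) ≈ 186.0 - 5.3132*I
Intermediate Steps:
f = 2*√2 (f = √8 = 2*√2 ≈ 2.8284)
m(u) = 6 + 2*√2
p(k) = (-4 + k)*(5 + k)
186 - √(-95 + p(m(-1))) = 186 - √(-95 + (-20 + (6 + 2*√2) + (6 + 2*√2)²)) = 186 - √(-95 + (-14 + (6 + 2*√2)² + 2*√2)) = 186 - √(-109 + (6 + 2*√2)² + 2*√2)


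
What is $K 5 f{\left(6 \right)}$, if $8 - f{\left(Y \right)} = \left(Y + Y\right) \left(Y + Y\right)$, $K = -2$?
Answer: $1360$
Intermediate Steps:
$f{\left(Y \right)} = 8 - 4 Y^{2}$ ($f{\left(Y \right)} = 8 - \left(Y + Y\right) \left(Y + Y\right) = 8 - 2 Y 2 Y = 8 - 4 Y^{2}$)
$K 5 f{\left(6 \right)} = \left(-2\right) 5 \left(8 - 4 \cdot 6^{2}\right) = - 10 \left(8 - 144\right) = \left(-10\right) \left(-136\right) = 1360$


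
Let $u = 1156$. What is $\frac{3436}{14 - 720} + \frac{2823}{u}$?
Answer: $- \frac{989489}{408068} \approx -2.4248$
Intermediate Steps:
$\frac{3436}{14 - 720} + \frac{2823}{u} = \frac{3436}{14 - 720} + \frac{2823}{1156} = \frac{3436}{14 - 720} + 2823 \cdot \frac{1}{1156} = \frac{3436}{-706} + \frac{2823}{1156} = 3436 \left(- \frac{1}{706}\right) + \frac{2823}{1156} = - \frac{1718}{353} + \frac{2823}{1156} = - \frac{989489}{408068}$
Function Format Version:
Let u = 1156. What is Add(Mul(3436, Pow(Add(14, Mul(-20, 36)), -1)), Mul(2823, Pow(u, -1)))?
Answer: Rational(-989489, 408068) ≈ -2.4248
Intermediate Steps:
Add(Mul(3436, Pow(Add(14, Mul(-20, 36)), -1)), Mul(2823, Pow(u, -1))) = Add(Mul(3436, Pow(Add(14, Mul(-20, 36)), -1)), Mul(2823, Pow(1156, -1))) = Add(Mul(3436, Pow(Add(14, -720), -1)), Mul(2823, Rational(1, 1156))) = Add(Mul(3436, Pow(-706, -1)), Rational(2823, 1156)) = Add(Mul(3436, Rational(-1, 706)), Rational(2823, 1156)) = Add(Rational(-1718, 353), Rational(2823, 1156)) = Rational(-989489, 408068)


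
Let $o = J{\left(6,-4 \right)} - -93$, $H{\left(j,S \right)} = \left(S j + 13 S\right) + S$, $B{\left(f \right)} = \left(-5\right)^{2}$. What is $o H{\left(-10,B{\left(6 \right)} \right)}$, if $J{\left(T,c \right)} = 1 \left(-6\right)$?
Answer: $8700$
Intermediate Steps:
$J{\left(T,c \right)} = -6$
$B{\left(f \right)} = 25$
$H{\left(j,S \right)} = 14 S + S j$ ($H{\left(j,S \right)} = \left(13 S + S j\right) + S = 14 S + S j$)
$o = 87$ ($o = -6 - -93 = -6 + 93 = 87$)
$o H{\left(-10,B{\left(6 \right)} \right)} = 87 \cdot 25 \left(14 - 10\right) = 87 \cdot 25 \cdot 4 = 87 \cdot 100 = 8700$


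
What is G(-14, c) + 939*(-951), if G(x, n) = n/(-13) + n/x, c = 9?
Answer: -162524241/182 ≈ -8.9299e+5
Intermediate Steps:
G(x, n) = -n/13 + n/x (G(x, n) = n*(-1/13) + n/x = -n/13 + n/x)
G(-14, c) + 939*(-951) = (-1/13*9 + 9/(-14)) + 939*(-951) = (-9/13 + 9*(-1/14)) - 892989 = (-9/13 - 9/14) - 892989 = -243/182 - 892989 = -162524241/182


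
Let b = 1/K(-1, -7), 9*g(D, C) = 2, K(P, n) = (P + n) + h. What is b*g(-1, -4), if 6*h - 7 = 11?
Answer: -2/45 ≈ -0.044444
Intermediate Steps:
h = 3 (h = 7/6 + (⅙)*11 = 7/6 + 11/6 = 3)
K(P, n) = 3 + P + n (K(P, n) = (P + n) + 3 = 3 + P + n)
g(D, C) = 2/9 (g(D, C) = (⅑)*2 = 2/9)
b = -⅕ (b = 1/(3 - 1 - 7) = 1/(-5) = -⅕ ≈ -0.20000)
b*g(-1, -4) = -⅕*2/9 = -2/45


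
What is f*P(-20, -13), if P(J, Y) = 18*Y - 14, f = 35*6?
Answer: -52080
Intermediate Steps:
f = 210
P(J, Y) = -14 + 18*Y
f*P(-20, -13) = 210*(-14 + 18*(-13)) = 210*(-14 - 234) = 210*(-248) = -52080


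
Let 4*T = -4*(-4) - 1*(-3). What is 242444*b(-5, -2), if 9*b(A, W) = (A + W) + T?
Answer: -60611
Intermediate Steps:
T = 19/4 (T = (-4*(-4) - 1*(-3))/4 = (16 + 3)/4 = (¼)*19 = 19/4 ≈ 4.7500)
b(A, W) = 19/36 + A/9 + W/9 (b(A, W) = ((A + W) + 19/4)/9 = (19/4 + A + W)/9 = 19/36 + A/9 + W/9)
242444*b(-5, -2) = 242444*(19/36 + (⅑)*(-5) + (⅑)*(-2)) = 242444*(19/36 - 5/9 - 2/9) = 242444*(-¼) = -60611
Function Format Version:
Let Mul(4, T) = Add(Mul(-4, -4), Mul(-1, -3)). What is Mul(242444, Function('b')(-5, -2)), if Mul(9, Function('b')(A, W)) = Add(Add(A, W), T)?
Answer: -60611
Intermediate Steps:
T = Rational(19, 4) (T = Mul(Rational(1, 4), Add(Mul(-4, -4), Mul(-1, -3))) = Mul(Rational(1, 4), Add(16, 3)) = Mul(Rational(1, 4), 19) = Rational(19, 4) ≈ 4.7500)
Function('b')(A, W) = Add(Rational(19, 36), Mul(Rational(1, 9), A), Mul(Rational(1, 9), W)) (Function('b')(A, W) = Mul(Rational(1, 9), Add(Add(A, W), Rational(19, 4))) = Mul(Rational(1, 9), Add(Rational(19, 4), A, W)) = Add(Rational(19, 36), Mul(Rational(1, 9), A), Mul(Rational(1, 9), W)))
Mul(242444, Function('b')(-5, -2)) = Mul(242444, Add(Rational(19, 36), Mul(Rational(1, 9), -5), Mul(Rational(1, 9), -2))) = Mul(242444, Add(Rational(19, 36), Rational(-5, 9), Rational(-2, 9))) = Mul(242444, Rational(-1, 4)) = -60611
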